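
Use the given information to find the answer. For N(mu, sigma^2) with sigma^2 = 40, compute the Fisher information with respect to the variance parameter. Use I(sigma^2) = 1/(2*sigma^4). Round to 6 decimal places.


Fisher information for variance: I(sigma^2) = 1/(2*sigma^4).
sigma^2 = 40, so sigma^4 = 1600.
I = 1/(2*1600) = 1/3200 = 0.000313

0.000313


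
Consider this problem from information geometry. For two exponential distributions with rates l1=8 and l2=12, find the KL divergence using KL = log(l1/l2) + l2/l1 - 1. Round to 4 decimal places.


KL divergence for exponential family:
KL = log(l1/l2) + l2/l1 - 1.
log(8/12) = -0.405465.
12/8 = 1.5.
KL = -0.405465 + 1.5 - 1 = 0.0945

0.0945


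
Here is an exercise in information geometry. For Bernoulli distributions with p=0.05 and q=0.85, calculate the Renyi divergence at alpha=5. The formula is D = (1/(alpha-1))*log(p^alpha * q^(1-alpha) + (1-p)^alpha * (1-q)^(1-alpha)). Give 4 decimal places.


Renyi divergence of order alpha between Bernoulli distributions:
D = (1/(alpha-1))*log(p^alpha * q^(1-alpha) + (1-p)^alpha * (1-q)^(1-alpha)).
alpha = 5, p = 0.05, q = 0.85.
p^alpha * q^(1-alpha) = 0.05^5 * 0.85^-4 = 1e-06.
(1-p)^alpha * (1-q)^(1-alpha) = 0.95^5 * 0.15^-4 = 1528.456173.
sum = 1e-06 + 1528.456173 = 1528.456173.
D = (1/4)*log(1528.456173) = 1.8330

1.8330


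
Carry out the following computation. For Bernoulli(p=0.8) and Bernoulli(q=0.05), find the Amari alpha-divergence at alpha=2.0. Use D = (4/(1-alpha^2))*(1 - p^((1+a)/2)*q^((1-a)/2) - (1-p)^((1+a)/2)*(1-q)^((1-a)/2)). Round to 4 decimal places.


Amari alpha-divergence:
D = (4/(1-alpha^2))*(1 - p^((1+a)/2)*q^((1-a)/2) - (1-p)^((1+a)/2)*(1-q)^((1-a)/2)).
alpha = 2.0, p = 0.8, q = 0.05.
e1 = (1+alpha)/2 = 1.5, e2 = (1-alpha)/2 = -0.5.
t1 = p^e1 * q^e2 = 0.8^1.5 * 0.05^-0.5 = 3.2.
t2 = (1-p)^e1 * (1-q)^e2 = 0.2^1.5 * 0.95^-0.5 = 0.091766.
4/(1-alpha^2) = -1.333333.
D = -1.333333*(1 - 3.2 - 0.091766) = 3.0557

3.0557


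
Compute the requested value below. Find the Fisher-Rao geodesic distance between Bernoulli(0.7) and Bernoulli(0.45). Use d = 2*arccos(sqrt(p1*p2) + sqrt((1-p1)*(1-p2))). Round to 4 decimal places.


Geodesic distance on Bernoulli manifold:
d(p1,p2) = 2*arccos(sqrt(p1*p2) + sqrt((1-p1)*(1-p2))).
sqrt(p1*p2) = sqrt(0.7*0.45) = 0.561249.
sqrt((1-p1)*(1-p2)) = sqrt(0.3*0.55) = 0.406202.
arg = 0.561249 + 0.406202 = 0.967451.
d = 2*arccos(0.967451) = 0.5117

0.5117


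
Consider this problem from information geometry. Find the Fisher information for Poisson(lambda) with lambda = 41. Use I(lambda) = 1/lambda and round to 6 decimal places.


Fisher information for Poisson: I(lambda) = 1/lambda.
lambda = 41.
I(lambda) = 1/41 = 0.024390

0.024390


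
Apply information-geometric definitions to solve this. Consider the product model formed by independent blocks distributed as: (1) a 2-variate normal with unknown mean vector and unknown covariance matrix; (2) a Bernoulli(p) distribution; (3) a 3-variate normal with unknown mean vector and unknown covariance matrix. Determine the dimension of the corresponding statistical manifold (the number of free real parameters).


The dimension of a statistical manifold equals the number of free
(independent) real parameters of the model. For a product of independent
blocks the parameter counts add.
- 2-variate normal: 2 (mean) + 2*3/2 = 3 (symmetric covariance) = 5.
- Bernoulli (p): 1.
- 3-variate normal: 3 (mean) + 3*4/2 = 6 (symmetric covariance) = 9.
Total = 5 + 1 + 9 = 15.
Dimension = 15

15


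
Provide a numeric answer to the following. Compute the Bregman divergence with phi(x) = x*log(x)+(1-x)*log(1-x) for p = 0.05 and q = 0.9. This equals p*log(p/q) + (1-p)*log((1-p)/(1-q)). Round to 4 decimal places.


Bregman divergence with negative entropy generator:
D = p*log(p/q) + (1-p)*log((1-p)/(1-q)).
p = 0.05, q = 0.9.
p*log(p/q) = 0.05*log(0.05/0.9) = -0.144519.
(1-p)*log((1-p)/(1-q)) = 0.95*log(0.95/0.1) = 2.138727.
D = -0.144519 + 2.138727 = 1.9942

1.9942


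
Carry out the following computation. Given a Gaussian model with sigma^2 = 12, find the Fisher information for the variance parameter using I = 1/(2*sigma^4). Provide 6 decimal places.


Fisher information for variance: I(sigma^2) = 1/(2*sigma^4).
sigma^2 = 12, so sigma^4 = 144.
I = 1/(2*144) = 1/288 = 0.003472

0.003472


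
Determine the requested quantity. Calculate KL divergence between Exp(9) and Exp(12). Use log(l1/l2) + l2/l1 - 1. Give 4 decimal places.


KL divergence for exponential family:
KL = log(l1/l2) + l2/l1 - 1.
log(9/12) = -0.287682.
12/9 = 1.333333.
KL = -0.287682 + 1.333333 - 1 = 0.0457

0.0457


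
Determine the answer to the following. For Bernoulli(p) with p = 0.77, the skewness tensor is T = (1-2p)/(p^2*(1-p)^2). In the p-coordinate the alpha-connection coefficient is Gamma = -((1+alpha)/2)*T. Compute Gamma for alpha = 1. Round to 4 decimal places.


Skewness (Amari-Chentsov) tensor: T = (1-2p)/(p^2*(1-p)^2).
p = 0.77, 1-2p = -0.54, p^2 = 0.5929, (1-p)^2 = 0.0529.
T = -0.54/(0.5929 * 0.0529) = -17.216967.
In the p-coordinate, Gamma^(alpha) = Gamma^(0) - (alpha/2)*T with Gamma^(0) = (1/2)*g'(p) = -T/2,
so Gamma^(alpha) = -((1+alpha)/2)*T.
alpha = 1, -(1+alpha)/2 = -1.0.
Gamma = -1.0 * -17.216967 = 17.2170

17.2170


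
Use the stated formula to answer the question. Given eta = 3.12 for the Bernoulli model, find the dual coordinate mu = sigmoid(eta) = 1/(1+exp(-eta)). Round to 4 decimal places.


Dual coordinate (expectation parameter) for Bernoulli:
mu = 1/(1+exp(-eta)).
eta = 3.12.
exp(-eta) = exp(-3.12) = 0.044157.
mu = 1/(1+0.044157) = 0.9577

0.9577


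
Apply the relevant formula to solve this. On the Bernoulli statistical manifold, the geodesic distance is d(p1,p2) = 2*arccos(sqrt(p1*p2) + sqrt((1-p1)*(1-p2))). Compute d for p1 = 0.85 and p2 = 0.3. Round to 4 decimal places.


Geodesic distance on Bernoulli manifold:
d(p1,p2) = 2*arccos(sqrt(p1*p2) + sqrt((1-p1)*(1-p2))).
sqrt(p1*p2) = sqrt(0.85*0.3) = 0.504975.
sqrt((1-p1)*(1-p2)) = sqrt(0.15*0.7) = 0.324037.
arg = 0.504975 + 0.324037 = 0.829012.
d = 2*arccos(0.829012) = 1.1869

1.1869


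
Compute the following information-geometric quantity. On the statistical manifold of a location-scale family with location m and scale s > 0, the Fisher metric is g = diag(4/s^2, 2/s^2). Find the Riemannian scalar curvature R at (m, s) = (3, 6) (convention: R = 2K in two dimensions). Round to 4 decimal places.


The metric has the form g = (A dm^2 + B ds^2)/s^2 with A = 4, B = 2.
Substitute u = sqrt(A/B)*m: g = B*(du^2 + ds^2)/s^2, i.e. B times the
Poincare upper half-plane metric, which has constant Gaussian curvature -1.
Scaling a 2D metric by a constant c divides the Gaussian curvature by c,
so K = -1/B = -1/(2) = -0.5000 everywhere (the point (m, s) = (3, 6) is irrelevant:
the curvature is constant).
Scalar curvature in dimension 2: R = 2K = -2/(2) = -1.0000.

-1.0000


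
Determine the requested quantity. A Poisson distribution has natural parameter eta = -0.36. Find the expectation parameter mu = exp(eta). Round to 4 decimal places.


Expectation parameter for Poisson exponential family:
mu = exp(eta).
eta = -0.36.
mu = exp(-0.36) = 0.6977

0.6977


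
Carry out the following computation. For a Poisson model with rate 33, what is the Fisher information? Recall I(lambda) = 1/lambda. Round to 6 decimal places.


Fisher information for Poisson: I(lambda) = 1/lambda.
lambda = 33.
I(lambda) = 1/33 = 0.030303

0.030303


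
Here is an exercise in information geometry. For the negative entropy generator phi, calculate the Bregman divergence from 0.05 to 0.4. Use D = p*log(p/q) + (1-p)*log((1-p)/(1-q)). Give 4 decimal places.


Bregman divergence with negative entropy generator:
D = p*log(p/q) + (1-p)*log((1-p)/(1-q)).
p = 0.05, q = 0.4.
p*log(p/q) = 0.05*log(0.05/0.4) = -0.103972.
(1-p)*log((1-p)/(1-q)) = 0.95*log(0.95/0.6) = 0.436556.
D = -0.103972 + 0.436556 = 0.3326

0.3326


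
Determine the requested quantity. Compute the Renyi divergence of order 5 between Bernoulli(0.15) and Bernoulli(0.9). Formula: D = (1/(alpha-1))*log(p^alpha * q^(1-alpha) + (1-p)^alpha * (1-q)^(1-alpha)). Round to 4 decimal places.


Renyi divergence of order alpha between Bernoulli distributions:
D = (1/(alpha-1))*log(p^alpha * q^(1-alpha) + (1-p)^alpha * (1-q)^(1-alpha)).
alpha = 5, p = 0.15, q = 0.9.
p^alpha * q^(1-alpha) = 0.15^5 * 0.9^-4 = 0.000116.
(1-p)^alpha * (1-q)^(1-alpha) = 0.85^5 * 0.1^-4 = 4437.053125.
sum = 0.000116 + 4437.053125 = 4437.053241.
D = (1/4)*log(4437.053241) = 2.0994

2.0994


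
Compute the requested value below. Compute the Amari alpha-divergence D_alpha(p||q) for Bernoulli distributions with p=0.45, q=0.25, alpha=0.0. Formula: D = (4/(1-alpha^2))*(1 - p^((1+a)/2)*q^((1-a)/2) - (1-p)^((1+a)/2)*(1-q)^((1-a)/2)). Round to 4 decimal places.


Amari alpha-divergence:
D = (4/(1-alpha^2))*(1 - p^((1+a)/2)*q^((1-a)/2) - (1-p)^((1+a)/2)*(1-q)^((1-a)/2)).
alpha = 0.0, p = 0.45, q = 0.25.
e1 = (1+alpha)/2 = 0.5, e2 = (1-alpha)/2 = 0.5.
t1 = p^e1 * q^e2 = 0.45^0.5 * 0.25^0.5 = 0.33541.
t2 = (1-p)^e1 * (1-q)^e2 = 0.55^0.5 * 0.75^0.5 = 0.642262.
4/(1-alpha^2) = 4.0.
D = 4.0*(1 - 0.33541 - 0.642262) = 0.0893

0.0893


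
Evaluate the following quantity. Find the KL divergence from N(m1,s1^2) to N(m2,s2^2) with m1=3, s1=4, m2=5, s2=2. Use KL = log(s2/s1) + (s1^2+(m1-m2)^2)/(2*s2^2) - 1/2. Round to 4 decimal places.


KL divergence between normal distributions:
KL = log(s2/s1) + (s1^2 + (m1-m2)^2)/(2*s2^2) - 1/2.
log(2/4) = -0.693147.
(4^2 + (3-5)^2)/(2*2^2) = (16 + 4)/8 = 2.5.
KL = -0.693147 + 2.5 - 0.5 = 1.3069

1.3069


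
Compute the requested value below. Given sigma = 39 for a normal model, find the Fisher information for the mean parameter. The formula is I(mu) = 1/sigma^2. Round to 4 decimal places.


The Fisher information for the mean of a normal distribution is I(mu) = 1/sigma^2.
sigma = 39, so sigma^2 = 1521.
I(mu) = 1/1521 = 0.0007

0.0007


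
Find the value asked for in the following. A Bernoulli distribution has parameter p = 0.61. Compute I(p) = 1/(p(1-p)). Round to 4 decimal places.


For Bernoulli(p), Fisher information is I(p) = 1/(p*(1-p)).
p = 0.61, 1-p = 0.39.
p*(1-p) = 0.2379.
I(p) = 1/0.2379 = 4.2034

4.2034


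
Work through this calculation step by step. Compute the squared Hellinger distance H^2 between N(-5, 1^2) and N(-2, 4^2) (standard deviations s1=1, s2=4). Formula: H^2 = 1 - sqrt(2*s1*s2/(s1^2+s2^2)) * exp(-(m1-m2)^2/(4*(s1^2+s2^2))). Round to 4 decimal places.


Squared Hellinger distance for Gaussians:
H^2 = 1 - sqrt(2*s1*s2/(s1^2+s2^2)) * exp(-(m1-m2)^2/(4*(s1^2+s2^2))).
s1^2 = 1, s2^2 = 16, s1^2+s2^2 = 17.
sqrt(2*1*4/(17)) = 0.685994.
(m1-m2)^2 = (-3)^2 = 9.
exp(-9/(4*17)) = exp(-0.132353) = 0.876032.
H^2 = 1 - 0.685994*0.876032 = 0.3990

0.3990


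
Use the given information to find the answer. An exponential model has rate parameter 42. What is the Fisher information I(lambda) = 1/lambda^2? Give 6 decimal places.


Fisher information for exponential: I(lambda) = 1/lambda^2.
lambda = 42, lambda^2 = 1764.
I = 1/1764 = 0.000567

0.000567


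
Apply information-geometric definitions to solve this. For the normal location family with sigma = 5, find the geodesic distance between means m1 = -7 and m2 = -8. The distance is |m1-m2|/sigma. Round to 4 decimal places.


On the fixed-variance normal subfamily, geodesic distance = |m1-m2|/sigma.
|-7 - -8| = 1.
sigma = 5.
d = 1/5 = 0.2000

0.2000


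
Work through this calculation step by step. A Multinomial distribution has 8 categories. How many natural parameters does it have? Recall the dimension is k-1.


Exponential family dimension calculation:
For Multinomial with k=8 categories, dim = k-1 = 7.

7


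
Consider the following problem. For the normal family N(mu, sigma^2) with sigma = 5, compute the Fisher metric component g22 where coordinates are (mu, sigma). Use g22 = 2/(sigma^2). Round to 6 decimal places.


For the 2-parameter normal family, the Fisher metric has:
  g11 = 1/sigma^2, g22 = 2/sigma^2.
sigma = 5, sigma^2 = 25.
g22 = 0.080000

0.080000


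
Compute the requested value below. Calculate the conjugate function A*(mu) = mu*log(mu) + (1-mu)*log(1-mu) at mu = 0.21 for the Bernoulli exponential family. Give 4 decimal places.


Legendre transform for Bernoulli:
A*(mu) = mu*log(mu) + (1-mu)*log(1-mu).
mu = 0.21, 1-mu = 0.79.
mu*log(mu) = 0.21*log(0.21) = -0.327736.
(1-mu)*log(1-mu) = 0.79*log(0.79) = -0.186221.
A* = -0.327736 + -0.186221 = -0.5140

-0.5140


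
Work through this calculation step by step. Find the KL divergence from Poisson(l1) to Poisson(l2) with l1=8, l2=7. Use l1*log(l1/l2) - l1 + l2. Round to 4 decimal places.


KL divergence for Poisson:
KL = l1*log(l1/l2) - l1 + l2.
l1 = 8, l2 = 7.
log(8/7) = 0.133531.
l1*log(l1/l2) = 8 * 0.133531 = 1.068251.
KL = 1.068251 - 8 + 7 = 0.0683

0.0683


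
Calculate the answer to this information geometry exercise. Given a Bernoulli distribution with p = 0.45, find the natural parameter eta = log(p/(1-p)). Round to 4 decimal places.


Natural parameter for Bernoulli: eta = log(p/(1-p)).
p = 0.45, 1-p = 0.55.
p/(1-p) = 0.818182.
eta = log(0.818182) = -0.2007

-0.2007


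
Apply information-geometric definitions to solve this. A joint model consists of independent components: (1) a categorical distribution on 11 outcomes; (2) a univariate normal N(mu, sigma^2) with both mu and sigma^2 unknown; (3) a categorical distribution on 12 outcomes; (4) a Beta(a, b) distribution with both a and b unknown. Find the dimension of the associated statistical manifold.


The dimension of a statistical manifold equals the number of free
(independent) real parameters of the model. For a product of independent
blocks the parameter counts add.
- categorical on 11 outcomes (probabilities sum to 1): 11-1 = 10.
- normal (mu, sigma^2): 2.
- categorical on 12 outcomes (probabilities sum to 1): 12-1 = 11.
- Beta (a, b): 2.
Total = 10 + 2 + 11 + 2 = 25.
Dimension = 25

25


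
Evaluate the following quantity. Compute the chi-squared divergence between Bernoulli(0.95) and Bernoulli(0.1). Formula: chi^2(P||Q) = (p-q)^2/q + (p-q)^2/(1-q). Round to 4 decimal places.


Chi-squared divergence between Bernoulli distributions:
chi^2 = (p-q)^2/q + (p-q)^2/(1-q).
p = 0.95, q = 0.1, p-q = 0.85.
(p-q)^2 = 0.7225.
term1 = 0.7225/0.1 = 7.225.
term2 = 0.7225/0.9 = 0.802778.
chi^2 = 7.225 + 0.802778 = 8.0278

8.0278


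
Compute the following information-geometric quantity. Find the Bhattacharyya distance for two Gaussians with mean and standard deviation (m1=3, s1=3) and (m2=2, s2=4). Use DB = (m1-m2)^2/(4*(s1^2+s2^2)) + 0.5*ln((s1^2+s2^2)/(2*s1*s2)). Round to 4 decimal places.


Bhattacharyya distance between two Gaussians:
DB = (m1-m2)^2/(4*(s1^2+s2^2)) + (1/2)*ln((s1^2+s2^2)/(2*s1*s2)).
(m1-m2)^2 = (1)^2 = 1.
s1^2+s2^2 = 9 + 16 = 25.
term1 = 1/100 = 0.01.
term2 = 0.5*ln(25/24.0) = 0.020411.
DB = 0.01 + 0.020411 = 0.0304

0.0304


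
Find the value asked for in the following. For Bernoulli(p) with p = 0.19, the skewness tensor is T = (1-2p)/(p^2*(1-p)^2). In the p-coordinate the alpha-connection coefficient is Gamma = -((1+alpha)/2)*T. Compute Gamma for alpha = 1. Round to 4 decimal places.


Skewness (Amari-Chentsov) tensor: T = (1-2p)/(p^2*(1-p)^2).
p = 0.19, 1-2p = 0.62, p^2 = 0.0361, (1-p)^2 = 0.6561.
T = 0.62/(0.0361 * 0.6561) = 26.176673.
In the p-coordinate, Gamma^(alpha) = Gamma^(0) - (alpha/2)*T with Gamma^(0) = (1/2)*g'(p) = -T/2,
so Gamma^(alpha) = -((1+alpha)/2)*T.
alpha = 1, -(1+alpha)/2 = -1.0.
Gamma = -1.0 * 26.176673 = -26.1767

-26.1767


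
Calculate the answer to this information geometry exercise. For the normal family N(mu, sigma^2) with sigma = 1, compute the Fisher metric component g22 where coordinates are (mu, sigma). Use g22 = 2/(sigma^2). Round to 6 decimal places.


For the 2-parameter normal family, the Fisher metric has:
  g11 = 1/sigma^2, g22 = 2/sigma^2.
sigma = 1, sigma^2 = 1.
g22 = 2.000000

2.000000


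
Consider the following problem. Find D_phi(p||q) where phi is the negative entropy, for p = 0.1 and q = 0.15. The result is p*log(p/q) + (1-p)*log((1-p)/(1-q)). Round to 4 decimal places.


Bregman divergence with negative entropy generator:
D = p*log(p/q) + (1-p)*log((1-p)/(1-q)).
p = 0.1, q = 0.15.
p*log(p/q) = 0.1*log(0.1/0.15) = -0.040547.
(1-p)*log((1-p)/(1-q)) = 0.9*log(0.9/0.85) = 0.051443.
D = -0.040547 + 0.051443 = 0.0109

0.0109


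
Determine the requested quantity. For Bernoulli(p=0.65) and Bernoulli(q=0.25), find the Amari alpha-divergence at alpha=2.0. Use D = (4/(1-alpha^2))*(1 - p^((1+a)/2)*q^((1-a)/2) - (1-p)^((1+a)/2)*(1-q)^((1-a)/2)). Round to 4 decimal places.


Amari alpha-divergence:
D = (4/(1-alpha^2))*(1 - p^((1+a)/2)*q^((1-a)/2) - (1-p)^((1+a)/2)*(1-q)^((1-a)/2)).
alpha = 2.0, p = 0.65, q = 0.25.
e1 = (1+alpha)/2 = 1.5, e2 = (1-alpha)/2 = -0.5.
t1 = p^e1 * q^e2 = 0.65^1.5 * 0.25^-0.5 = 1.048094.
t2 = (1-p)^e1 * (1-q)^e2 = 0.35^1.5 * 0.75^-0.5 = 0.239096.
4/(1-alpha^2) = -1.333333.
D = -1.333333*(1 - 1.048094 - 0.239096) = 0.3829

0.3829


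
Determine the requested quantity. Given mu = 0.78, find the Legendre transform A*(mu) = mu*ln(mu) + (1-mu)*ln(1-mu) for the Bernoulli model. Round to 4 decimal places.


Legendre transform for Bernoulli:
A*(mu) = mu*log(mu) + (1-mu)*log(1-mu).
mu = 0.78, 1-mu = 0.22.
mu*log(mu) = 0.78*log(0.78) = -0.1938.
(1-mu)*log(1-mu) = 0.22*log(0.22) = -0.333108.
A* = -0.1938 + -0.333108 = -0.5269

-0.5269


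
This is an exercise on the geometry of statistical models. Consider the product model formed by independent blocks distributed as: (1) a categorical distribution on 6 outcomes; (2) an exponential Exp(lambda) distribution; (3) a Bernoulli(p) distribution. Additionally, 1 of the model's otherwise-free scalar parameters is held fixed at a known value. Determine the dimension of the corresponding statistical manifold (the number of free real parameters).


The dimension of a statistical manifold equals the number of free
(independent) real parameters of the model. For a product of independent
blocks the parameter counts add.
- categorical on 6 outcomes (probabilities sum to 1): 6-1 = 5.
- exponential (lambda): 1.
- Bernoulli (p): 1.
Total = 5 + 1 + 1 = 7.
1 parameter(s) fixed at known values: 7 - 1 = 6.
Dimension = 6

6


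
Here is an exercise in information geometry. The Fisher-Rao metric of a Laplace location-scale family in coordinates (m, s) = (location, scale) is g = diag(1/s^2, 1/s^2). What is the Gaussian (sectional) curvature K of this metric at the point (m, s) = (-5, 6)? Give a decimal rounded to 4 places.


The metric has the form g = (A dm^2 + B ds^2)/s^2 with A = 1, B = 1.
Substitute u = sqrt(A/B)*m: g = B*(du^2 + ds^2)/s^2, i.e. B times the
Poincare upper half-plane metric, which has constant Gaussian curvature -1.
Scaling a 2D metric by a constant c divides the Gaussian curvature by c,
so K = -1/B = -1/(1) = -1.0000 everywhere (the point (m, s) = (-5, 6) is irrelevant:
the curvature is constant).
The requested Gaussian curvature is K = -1.0000.

-1.0000


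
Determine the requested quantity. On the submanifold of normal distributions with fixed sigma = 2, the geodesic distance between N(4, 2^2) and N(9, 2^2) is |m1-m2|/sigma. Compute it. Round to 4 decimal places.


On the fixed-variance normal subfamily, geodesic distance = |m1-m2|/sigma.
|4 - 9| = 5.
sigma = 2.
d = 5/2 = 2.5000

2.5000


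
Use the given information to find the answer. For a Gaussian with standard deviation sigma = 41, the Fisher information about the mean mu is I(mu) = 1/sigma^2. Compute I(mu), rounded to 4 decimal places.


The Fisher information for the mean of a normal distribution is I(mu) = 1/sigma^2.
sigma = 41, so sigma^2 = 1681.
I(mu) = 1/1681 = 0.0006

0.0006


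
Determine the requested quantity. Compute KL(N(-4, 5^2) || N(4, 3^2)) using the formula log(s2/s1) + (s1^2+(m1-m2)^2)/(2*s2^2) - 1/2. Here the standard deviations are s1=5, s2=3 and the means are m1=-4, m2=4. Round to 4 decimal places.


KL divergence between normal distributions:
KL = log(s2/s1) + (s1^2 + (m1-m2)^2)/(2*s2^2) - 1/2.
log(3/5) = -0.510826.
(5^2 + (-4-4)^2)/(2*3^2) = (25 + 64)/18 = 4.944444.
KL = -0.510826 + 4.944444 - 0.5 = 3.9336

3.9336


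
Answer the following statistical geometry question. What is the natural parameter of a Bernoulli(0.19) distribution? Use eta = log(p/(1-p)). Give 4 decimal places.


Natural parameter for Bernoulli: eta = log(p/(1-p)).
p = 0.19, 1-p = 0.81.
p/(1-p) = 0.234568.
eta = log(0.234568) = -1.4500

-1.4500


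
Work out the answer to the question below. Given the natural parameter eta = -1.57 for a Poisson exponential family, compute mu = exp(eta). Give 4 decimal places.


Expectation parameter for Poisson exponential family:
mu = exp(eta).
eta = -1.57.
mu = exp(-1.57) = 0.2080

0.2080


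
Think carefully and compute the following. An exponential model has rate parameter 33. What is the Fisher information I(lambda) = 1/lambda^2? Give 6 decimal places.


Fisher information for exponential: I(lambda) = 1/lambda^2.
lambda = 33, lambda^2 = 1089.
I = 1/1089 = 0.000918

0.000918


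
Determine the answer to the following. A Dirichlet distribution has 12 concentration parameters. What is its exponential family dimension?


Exponential family dimension calculation:
Dirichlet with 12 components has 12 natural parameters.

12


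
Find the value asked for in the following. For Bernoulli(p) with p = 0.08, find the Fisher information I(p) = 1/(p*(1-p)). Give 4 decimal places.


For Bernoulli(p), Fisher information is I(p) = 1/(p*(1-p)).
p = 0.08, 1-p = 0.92.
p*(1-p) = 0.0736.
I(p) = 1/0.0736 = 13.5870

13.5870


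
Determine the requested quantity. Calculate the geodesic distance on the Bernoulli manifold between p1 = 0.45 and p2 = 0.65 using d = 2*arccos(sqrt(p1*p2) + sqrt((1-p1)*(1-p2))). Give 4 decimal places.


Geodesic distance on Bernoulli manifold:
d(p1,p2) = 2*arccos(sqrt(p1*p2) + sqrt((1-p1)*(1-p2))).
sqrt(p1*p2) = sqrt(0.45*0.65) = 0.540833.
sqrt((1-p1)*(1-p2)) = sqrt(0.55*0.35) = 0.438748.
arg = 0.540833 + 0.438748 = 0.979581.
d = 2*arccos(0.979581) = 0.4049

0.4049


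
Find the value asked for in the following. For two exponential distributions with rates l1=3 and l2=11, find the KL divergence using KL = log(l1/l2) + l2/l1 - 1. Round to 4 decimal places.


KL divergence for exponential family:
KL = log(l1/l2) + l2/l1 - 1.
log(3/11) = -1.299283.
11/3 = 3.666667.
KL = -1.299283 + 3.666667 - 1 = 1.3674

1.3674


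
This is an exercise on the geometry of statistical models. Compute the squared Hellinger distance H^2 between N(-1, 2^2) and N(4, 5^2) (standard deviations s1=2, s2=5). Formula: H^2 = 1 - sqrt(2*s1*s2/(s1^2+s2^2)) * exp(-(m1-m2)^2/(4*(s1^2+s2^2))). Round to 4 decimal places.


Squared Hellinger distance for Gaussians:
H^2 = 1 - sqrt(2*s1*s2/(s1^2+s2^2)) * exp(-(m1-m2)^2/(4*(s1^2+s2^2))).
s1^2 = 4, s2^2 = 25, s1^2+s2^2 = 29.
sqrt(2*2*5/(29)) = 0.830455.
(m1-m2)^2 = (-5)^2 = 25.
exp(-25/(4*29)) = exp(-0.215517) = 0.806124.
H^2 = 1 - 0.830455*0.806124 = 0.3306

0.3306


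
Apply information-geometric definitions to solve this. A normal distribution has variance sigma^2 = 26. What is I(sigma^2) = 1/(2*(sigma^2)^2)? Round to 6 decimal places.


Fisher information for variance: I(sigma^2) = 1/(2*sigma^4).
sigma^2 = 26, so sigma^4 = 676.
I = 1/(2*676) = 1/1352 = 0.000740

0.000740


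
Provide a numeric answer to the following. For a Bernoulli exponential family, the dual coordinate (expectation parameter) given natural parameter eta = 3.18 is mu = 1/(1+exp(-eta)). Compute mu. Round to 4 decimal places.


Dual coordinate (expectation parameter) for Bernoulli:
mu = 1/(1+exp(-eta)).
eta = 3.18.
exp(-eta) = exp(-3.18) = 0.041586.
mu = 1/(1+0.041586) = 0.9601

0.9601


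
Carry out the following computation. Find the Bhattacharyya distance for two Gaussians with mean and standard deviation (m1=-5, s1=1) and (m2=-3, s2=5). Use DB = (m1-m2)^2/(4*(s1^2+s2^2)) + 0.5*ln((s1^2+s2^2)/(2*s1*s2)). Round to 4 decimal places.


Bhattacharyya distance between two Gaussians:
DB = (m1-m2)^2/(4*(s1^2+s2^2)) + (1/2)*ln((s1^2+s2^2)/(2*s1*s2)).
(m1-m2)^2 = (-2)^2 = 4.
s1^2+s2^2 = 1 + 25 = 26.
term1 = 4/104 = 0.038462.
term2 = 0.5*ln(26/10.0) = 0.477756.
DB = 0.038462 + 0.477756 = 0.5162

0.5162


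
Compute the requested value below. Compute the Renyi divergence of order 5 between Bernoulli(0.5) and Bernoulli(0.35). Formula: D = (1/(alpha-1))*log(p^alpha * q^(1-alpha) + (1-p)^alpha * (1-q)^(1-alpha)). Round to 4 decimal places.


Renyi divergence of order alpha between Bernoulli distributions:
D = (1/(alpha-1))*log(p^alpha * q^(1-alpha) + (1-p)^alpha * (1-q)^(1-alpha)).
alpha = 5, p = 0.5, q = 0.35.
p^alpha * q^(1-alpha) = 0.5^5 * 0.35^-4 = 2.082466.
(1-p)^alpha * (1-q)^(1-alpha) = 0.5^5 * 0.65^-4 = 0.175064.
sum = 2.082466 + 0.175064 = 2.25753.
D = (1/4)*log(2.25753) = 0.2036

0.2036


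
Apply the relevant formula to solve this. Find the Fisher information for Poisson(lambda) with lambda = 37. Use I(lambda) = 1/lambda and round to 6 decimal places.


Fisher information for Poisson: I(lambda) = 1/lambda.
lambda = 37.
I(lambda) = 1/37 = 0.027027

0.027027


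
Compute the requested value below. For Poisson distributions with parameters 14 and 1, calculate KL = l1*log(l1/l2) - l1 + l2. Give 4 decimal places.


KL divergence for Poisson:
KL = l1*log(l1/l2) - l1 + l2.
l1 = 14, l2 = 1.
log(14/1) = 2.639057.
l1*log(l1/l2) = 14 * 2.639057 = 36.946803.
KL = 36.946803 - 14 + 1 = 23.9468

23.9468


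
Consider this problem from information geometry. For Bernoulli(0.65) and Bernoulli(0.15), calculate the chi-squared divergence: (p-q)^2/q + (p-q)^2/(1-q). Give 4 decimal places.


Chi-squared divergence between Bernoulli distributions:
chi^2 = (p-q)^2/q + (p-q)^2/(1-q).
p = 0.65, q = 0.15, p-q = 0.5.
(p-q)^2 = 0.25.
term1 = 0.25/0.15 = 1.666667.
term2 = 0.25/0.85 = 0.294118.
chi^2 = 1.666667 + 0.294118 = 1.9608

1.9608


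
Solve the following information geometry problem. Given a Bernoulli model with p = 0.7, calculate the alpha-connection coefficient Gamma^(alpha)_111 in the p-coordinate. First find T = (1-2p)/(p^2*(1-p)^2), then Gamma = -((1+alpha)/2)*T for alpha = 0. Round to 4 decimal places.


Skewness (Amari-Chentsov) tensor: T = (1-2p)/(p^2*(1-p)^2).
p = 0.7, 1-2p = -0.4, p^2 = 0.49, (1-p)^2 = 0.09.
T = -0.4/(0.49 * 0.09) = -9.070295.
In the p-coordinate, Gamma^(alpha) = Gamma^(0) - (alpha/2)*T with Gamma^(0) = (1/2)*g'(p) = -T/2,
so Gamma^(alpha) = -((1+alpha)/2)*T.
alpha = 0, -(1+alpha)/2 = -0.5.
Gamma = -0.5 * -9.070295 = 4.5351

4.5351


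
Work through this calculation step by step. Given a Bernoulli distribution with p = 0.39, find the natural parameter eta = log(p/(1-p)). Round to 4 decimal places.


Natural parameter for Bernoulli: eta = log(p/(1-p)).
p = 0.39, 1-p = 0.61.
p/(1-p) = 0.639344.
eta = log(0.639344) = -0.4473

-0.4473


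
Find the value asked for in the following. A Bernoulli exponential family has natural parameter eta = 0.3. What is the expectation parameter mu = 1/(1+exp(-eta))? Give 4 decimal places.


Dual coordinate (expectation parameter) for Bernoulli:
mu = 1/(1+exp(-eta)).
eta = 0.3.
exp(-eta) = exp(-0.3) = 0.740818.
mu = 1/(1+0.740818) = 0.5744

0.5744


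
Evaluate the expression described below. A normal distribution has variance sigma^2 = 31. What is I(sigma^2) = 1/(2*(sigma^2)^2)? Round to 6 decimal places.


Fisher information for variance: I(sigma^2) = 1/(2*sigma^4).
sigma^2 = 31, so sigma^4 = 961.
I = 1/(2*961) = 1/1922 = 0.000520

0.000520


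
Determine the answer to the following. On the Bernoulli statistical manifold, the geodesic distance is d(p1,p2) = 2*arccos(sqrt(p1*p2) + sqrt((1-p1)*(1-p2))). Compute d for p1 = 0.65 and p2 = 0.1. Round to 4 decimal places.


Geodesic distance on Bernoulli manifold:
d(p1,p2) = 2*arccos(sqrt(p1*p2) + sqrt((1-p1)*(1-p2))).
sqrt(p1*p2) = sqrt(0.65*0.1) = 0.254951.
sqrt((1-p1)*(1-p2)) = sqrt(0.35*0.9) = 0.561249.
arg = 0.254951 + 0.561249 = 0.8162.
d = 2*arccos(0.8162) = 1.2320

1.2320


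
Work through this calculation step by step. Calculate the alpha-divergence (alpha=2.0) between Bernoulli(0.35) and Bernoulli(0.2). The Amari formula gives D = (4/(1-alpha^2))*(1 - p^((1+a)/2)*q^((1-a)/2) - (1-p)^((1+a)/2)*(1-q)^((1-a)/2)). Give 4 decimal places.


Amari alpha-divergence:
D = (4/(1-alpha^2))*(1 - p^((1+a)/2)*q^((1-a)/2) - (1-p)^((1+a)/2)*(1-q)^((1-a)/2)).
alpha = 2.0, p = 0.35, q = 0.2.
e1 = (1+alpha)/2 = 1.5, e2 = (1-alpha)/2 = -0.5.
t1 = p^e1 * q^e2 = 0.35^1.5 * 0.2^-0.5 = 0.463006.
t2 = (1-p)^e1 * (1-q)^e2 = 0.65^1.5 * 0.8^-0.5 = 0.585902.
4/(1-alpha^2) = -1.333333.
D = -1.333333*(1 - 0.463006 - 0.585902) = 0.0652

0.0652


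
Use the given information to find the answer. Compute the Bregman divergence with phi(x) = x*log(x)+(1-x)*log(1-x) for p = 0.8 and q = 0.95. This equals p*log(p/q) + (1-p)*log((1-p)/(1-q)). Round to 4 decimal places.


Bregman divergence with negative entropy generator:
D = p*log(p/q) + (1-p)*log((1-p)/(1-q)).
p = 0.8, q = 0.95.
p*log(p/q) = 0.8*log(0.8/0.95) = -0.13748.
(1-p)*log((1-p)/(1-q)) = 0.2*log(0.2/0.05) = 0.277259.
D = -0.13748 + 0.277259 = 0.1398

0.1398


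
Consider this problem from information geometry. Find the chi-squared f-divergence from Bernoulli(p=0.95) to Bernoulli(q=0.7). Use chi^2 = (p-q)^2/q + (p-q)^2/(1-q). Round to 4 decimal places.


Chi-squared divergence between Bernoulli distributions:
chi^2 = (p-q)^2/q + (p-q)^2/(1-q).
p = 0.95, q = 0.7, p-q = 0.25.
(p-q)^2 = 0.0625.
term1 = 0.0625/0.7 = 0.089286.
term2 = 0.0625/0.3 = 0.208333.
chi^2 = 0.089286 + 0.208333 = 0.2976

0.2976


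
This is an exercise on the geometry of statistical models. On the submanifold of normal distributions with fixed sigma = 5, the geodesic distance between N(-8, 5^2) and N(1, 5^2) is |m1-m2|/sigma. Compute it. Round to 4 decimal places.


On the fixed-variance normal subfamily, geodesic distance = |m1-m2|/sigma.
|-8 - 1| = 9.
sigma = 5.
d = 9/5 = 1.8000

1.8000


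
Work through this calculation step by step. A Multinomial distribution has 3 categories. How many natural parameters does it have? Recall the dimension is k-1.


Exponential family dimension calculation:
For Multinomial with k=3 categories, dim = k-1 = 2.

2


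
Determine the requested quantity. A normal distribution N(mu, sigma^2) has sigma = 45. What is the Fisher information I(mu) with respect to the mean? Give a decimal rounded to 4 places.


The Fisher information for the mean of a normal distribution is I(mu) = 1/sigma^2.
sigma = 45, so sigma^2 = 2025.
I(mu) = 1/2025 = 0.0005

0.0005


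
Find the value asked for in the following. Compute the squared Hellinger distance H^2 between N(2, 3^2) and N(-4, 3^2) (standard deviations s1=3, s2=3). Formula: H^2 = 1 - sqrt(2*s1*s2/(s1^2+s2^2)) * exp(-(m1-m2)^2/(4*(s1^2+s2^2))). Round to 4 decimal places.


Squared Hellinger distance for Gaussians:
H^2 = 1 - sqrt(2*s1*s2/(s1^2+s2^2)) * exp(-(m1-m2)^2/(4*(s1^2+s2^2))).
s1^2 = 9, s2^2 = 9, s1^2+s2^2 = 18.
sqrt(2*3*3/(18)) = 1.0.
(m1-m2)^2 = (6)^2 = 36.
exp(-36/(4*18)) = exp(-0.5) = 0.606531.
H^2 = 1 - 1.0*0.606531 = 0.3935

0.3935


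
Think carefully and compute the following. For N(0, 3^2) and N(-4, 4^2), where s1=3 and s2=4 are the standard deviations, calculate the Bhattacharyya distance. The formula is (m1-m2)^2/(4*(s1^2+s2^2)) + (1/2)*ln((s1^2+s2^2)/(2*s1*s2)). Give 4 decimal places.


Bhattacharyya distance between two Gaussians:
DB = (m1-m2)^2/(4*(s1^2+s2^2)) + (1/2)*ln((s1^2+s2^2)/(2*s1*s2)).
(m1-m2)^2 = (4)^2 = 16.
s1^2+s2^2 = 9 + 16 = 25.
term1 = 16/100 = 0.16.
term2 = 0.5*ln(25/24.0) = 0.020411.
DB = 0.16 + 0.020411 = 0.1804

0.1804


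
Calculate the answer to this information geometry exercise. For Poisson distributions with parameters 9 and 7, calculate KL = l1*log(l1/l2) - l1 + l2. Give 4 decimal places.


KL divergence for Poisson:
KL = l1*log(l1/l2) - l1 + l2.
l1 = 9, l2 = 7.
log(9/7) = 0.251314.
l1*log(l1/l2) = 9 * 0.251314 = 2.26183.
KL = 2.26183 - 9 + 7 = 0.2618

0.2618


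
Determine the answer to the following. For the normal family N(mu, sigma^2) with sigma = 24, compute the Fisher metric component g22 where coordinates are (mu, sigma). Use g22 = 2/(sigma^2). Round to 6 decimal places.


For the 2-parameter normal family, the Fisher metric has:
  g11 = 1/sigma^2, g22 = 2/sigma^2.
sigma = 24, sigma^2 = 576.
g22 = 0.003472

0.003472


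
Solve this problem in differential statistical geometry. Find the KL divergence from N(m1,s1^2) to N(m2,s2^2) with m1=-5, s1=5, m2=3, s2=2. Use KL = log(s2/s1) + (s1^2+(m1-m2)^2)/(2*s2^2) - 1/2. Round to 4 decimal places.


KL divergence between normal distributions:
KL = log(s2/s1) + (s1^2 + (m1-m2)^2)/(2*s2^2) - 1/2.
log(2/5) = -0.916291.
(5^2 + (-5-3)^2)/(2*2^2) = (25 + 64)/8 = 11.125.
KL = -0.916291 + 11.125 - 0.5 = 9.7087

9.7087


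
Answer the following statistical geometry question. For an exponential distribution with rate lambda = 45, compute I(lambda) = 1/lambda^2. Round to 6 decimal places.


Fisher information for exponential: I(lambda) = 1/lambda^2.
lambda = 45, lambda^2 = 2025.
I = 1/2025 = 0.000494

0.000494


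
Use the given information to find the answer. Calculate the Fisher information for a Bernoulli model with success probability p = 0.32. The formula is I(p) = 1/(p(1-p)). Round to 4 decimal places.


For Bernoulli(p), Fisher information is I(p) = 1/(p*(1-p)).
p = 0.32, 1-p = 0.68.
p*(1-p) = 0.2176.
I(p) = 1/0.2176 = 4.5956

4.5956


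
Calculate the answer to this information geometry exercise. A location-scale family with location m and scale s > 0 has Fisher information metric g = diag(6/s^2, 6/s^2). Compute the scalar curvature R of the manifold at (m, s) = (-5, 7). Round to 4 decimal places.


The metric has the form g = (A dm^2 + B ds^2)/s^2 with A = 6, B = 6.
Substitute u = sqrt(A/B)*m: g = B*(du^2 + ds^2)/s^2, i.e. B times the
Poincare upper half-plane metric, which has constant Gaussian curvature -1.
Scaling a 2D metric by a constant c divides the Gaussian curvature by c,
so K = -1/B = -1/(6) = -0.1667 everywhere (the point (m, s) = (-5, 7) is irrelevant:
the curvature is constant).
Scalar curvature in dimension 2: R = 2K = -2/(6) = -0.3333.

-0.3333


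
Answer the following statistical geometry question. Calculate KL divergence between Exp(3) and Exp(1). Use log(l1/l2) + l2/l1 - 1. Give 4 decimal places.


KL divergence for exponential family:
KL = log(l1/l2) + l2/l1 - 1.
log(3/1) = 1.098612.
1/3 = 0.333333.
KL = 1.098612 + 0.333333 - 1 = 0.4319

0.4319


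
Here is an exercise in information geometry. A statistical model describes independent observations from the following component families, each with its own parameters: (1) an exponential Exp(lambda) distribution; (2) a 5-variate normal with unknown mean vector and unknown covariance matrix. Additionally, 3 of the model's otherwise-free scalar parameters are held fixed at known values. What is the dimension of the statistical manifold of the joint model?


The dimension of a statistical manifold equals the number of free
(independent) real parameters of the model. For a product of independent
blocks the parameter counts add.
- exponential (lambda): 1.
- 5-variate normal: 5 (mean) + 5*6/2 = 15 (symmetric covariance) = 20.
Total = 1 + 20 = 21.
3 parameter(s) fixed at known values: 21 - 3 = 18.
Dimension = 18

18


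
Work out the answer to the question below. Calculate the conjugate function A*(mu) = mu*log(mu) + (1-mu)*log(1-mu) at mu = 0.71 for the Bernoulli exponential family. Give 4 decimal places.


Legendre transform for Bernoulli:
A*(mu) = mu*log(mu) + (1-mu)*log(1-mu).
mu = 0.71, 1-mu = 0.29.
mu*log(mu) = 0.71*log(0.71) = -0.243168.
(1-mu)*log(1-mu) = 0.29*log(0.29) = -0.358984.
A* = -0.243168 + -0.358984 = -0.6022

-0.6022


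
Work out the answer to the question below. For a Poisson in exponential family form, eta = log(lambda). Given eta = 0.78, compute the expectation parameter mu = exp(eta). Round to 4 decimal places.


Expectation parameter for Poisson exponential family:
mu = exp(eta).
eta = 0.78.
mu = exp(0.78) = 2.1815

2.1815


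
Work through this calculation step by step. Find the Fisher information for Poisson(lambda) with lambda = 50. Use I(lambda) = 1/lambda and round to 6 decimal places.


Fisher information for Poisson: I(lambda) = 1/lambda.
lambda = 50.
I(lambda) = 1/50 = 0.020000

0.020000


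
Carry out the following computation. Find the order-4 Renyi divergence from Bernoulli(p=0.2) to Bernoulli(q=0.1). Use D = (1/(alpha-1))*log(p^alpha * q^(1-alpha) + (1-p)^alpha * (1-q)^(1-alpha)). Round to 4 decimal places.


Renyi divergence of order alpha between Bernoulli distributions:
D = (1/(alpha-1))*log(p^alpha * q^(1-alpha) + (1-p)^alpha * (1-q)^(1-alpha)).
alpha = 4, p = 0.2, q = 0.1.
p^alpha * q^(1-alpha) = 0.2^4 * 0.1^-3 = 1.6.
(1-p)^alpha * (1-q)^(1-alpha) = 0.8^4 * 0.9^-3 = 0.561866.
sum = 1.6 + 0.561866 = 2.161866.
D = (1/3)*log(2.161866) = 0.2570

0.2570


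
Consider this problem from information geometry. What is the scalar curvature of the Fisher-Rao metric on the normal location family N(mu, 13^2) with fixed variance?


This family has a single free parameter, so its statistical manifold
is 1-dimensional. The Riemann curvature tensor of any 1-dimensional
Riemannian manifold vanishes identically, so R = 0.

0


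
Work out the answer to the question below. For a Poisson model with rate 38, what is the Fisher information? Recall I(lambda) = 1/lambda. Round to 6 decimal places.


Fisher information for Poisson: I(lambda) = 1/lambda.
lambda = 38.
I(lambda) = 1/38 = 0.026316

0.026316


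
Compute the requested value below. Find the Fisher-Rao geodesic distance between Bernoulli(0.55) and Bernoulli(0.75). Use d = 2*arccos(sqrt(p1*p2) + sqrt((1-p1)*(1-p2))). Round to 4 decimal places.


Geodesic distance on Bernoulli manifold:
d(p1,p2) = 2*arccos(sqrt(p1*p2) + sqrt((1-p1)*(1-p2))).
sqrt(p1*p2) = sqrt(0.55*0.75) = 0.642262.
sqrt((1-p1)*(1-p2)) = sqrt(0.45*0.25) = 0.33541.
arg = 0.642262 + 0.33541 = 0.977672.
d = 2*arccos(0.977672) = 0.4234

0.4234


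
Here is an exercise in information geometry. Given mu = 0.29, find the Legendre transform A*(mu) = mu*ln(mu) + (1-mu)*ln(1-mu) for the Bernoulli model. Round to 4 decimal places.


Legendre transform for Bernoulli:
A*(mu) = mu*log(mu) + (1-mu)*log(1-mu).
mu = 0.29, 1-mu = 0.71.
mu*log(mu) = 0.29*log(0.29) = -0.358984.
(1-mu)*log(1-mu) = 0.71*log(0.71) = -0.243168.
A* = -0.358984 + -0.243168 = -0.6022

-0.6022


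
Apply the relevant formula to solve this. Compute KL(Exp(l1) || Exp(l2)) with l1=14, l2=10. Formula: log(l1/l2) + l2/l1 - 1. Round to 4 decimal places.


KL divergence for exponential family:
KL = log(l1/l2) + l2/l1 - 1.
log(14/10) = 0.336472.
10/14 = 0.714286.
KL = 0.336472 + 0.714286 - 1 = 0.0508

0.0508


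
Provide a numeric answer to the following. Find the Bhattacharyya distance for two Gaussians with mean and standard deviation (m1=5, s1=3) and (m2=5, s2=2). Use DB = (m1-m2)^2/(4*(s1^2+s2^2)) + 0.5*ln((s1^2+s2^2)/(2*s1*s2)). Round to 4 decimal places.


Bhattacharyya distance between two Gaussians:
DB = (m1-m2)^2/(4*(s1^2+s2^2)) + (1/2)*ln((s1^2+s2^2)/(2*s1*s2)).
(m1-m2)^2 = (0)^2 = 0.
s1^2+s2^2 = 9 + 4 = 13.
term1 = 0/52 = 0.0.
term2 = 0.5*ln(13/12.0) = 0.040021.
DB = 0.0 + 0.040021 = 0.0400

0.0400


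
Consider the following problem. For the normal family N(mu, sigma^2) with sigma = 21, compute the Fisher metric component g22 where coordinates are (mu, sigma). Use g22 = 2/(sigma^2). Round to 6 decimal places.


For the 2-parameter normal family, the Fisher metric has:
  g11 = 1/sigma^2, g22 = 2/sigma^2.
sigma = 21, sigma^2 = 441.
g22 = 0.004535

0.004535


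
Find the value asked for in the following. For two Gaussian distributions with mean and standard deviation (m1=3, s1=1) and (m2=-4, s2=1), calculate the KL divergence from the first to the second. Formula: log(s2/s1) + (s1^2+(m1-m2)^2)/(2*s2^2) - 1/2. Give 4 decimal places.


KL divergence between normal distributions:
KL = log(s2/s1) + (s1^2 + (m1-m2)^2)/(2*s2^2) - 1/2.
log(1/1) = 0.0.
(1^2 + (3--4)^2)/(2*1^2) = (1 + 49)/2 = 25.0.
KL = 0.0 + 25.0 - 0.5 = 24.5000

24.5000
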